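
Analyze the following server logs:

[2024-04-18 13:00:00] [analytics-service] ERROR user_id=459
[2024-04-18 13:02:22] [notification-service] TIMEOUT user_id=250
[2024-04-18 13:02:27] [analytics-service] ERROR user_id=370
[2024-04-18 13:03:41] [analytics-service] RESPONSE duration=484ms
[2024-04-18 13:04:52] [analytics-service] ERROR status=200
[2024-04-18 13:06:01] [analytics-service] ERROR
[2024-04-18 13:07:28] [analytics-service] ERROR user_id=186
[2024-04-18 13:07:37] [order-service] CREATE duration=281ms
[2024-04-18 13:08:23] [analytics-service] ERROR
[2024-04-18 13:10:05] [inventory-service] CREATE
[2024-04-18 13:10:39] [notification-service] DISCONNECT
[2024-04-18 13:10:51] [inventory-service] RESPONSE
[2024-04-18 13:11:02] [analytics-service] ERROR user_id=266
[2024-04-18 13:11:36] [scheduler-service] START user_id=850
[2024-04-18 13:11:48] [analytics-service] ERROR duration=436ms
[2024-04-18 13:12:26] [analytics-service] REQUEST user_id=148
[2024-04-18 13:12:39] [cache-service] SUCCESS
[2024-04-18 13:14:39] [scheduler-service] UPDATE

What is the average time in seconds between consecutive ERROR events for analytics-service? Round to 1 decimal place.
101.1

To calculate average interval:

1. Find all ERROR events for analytics-service in order
2. Calculate time gaps between consecutive events
3. Compute mean of gaps: 708 / 7 = 101.1 seconds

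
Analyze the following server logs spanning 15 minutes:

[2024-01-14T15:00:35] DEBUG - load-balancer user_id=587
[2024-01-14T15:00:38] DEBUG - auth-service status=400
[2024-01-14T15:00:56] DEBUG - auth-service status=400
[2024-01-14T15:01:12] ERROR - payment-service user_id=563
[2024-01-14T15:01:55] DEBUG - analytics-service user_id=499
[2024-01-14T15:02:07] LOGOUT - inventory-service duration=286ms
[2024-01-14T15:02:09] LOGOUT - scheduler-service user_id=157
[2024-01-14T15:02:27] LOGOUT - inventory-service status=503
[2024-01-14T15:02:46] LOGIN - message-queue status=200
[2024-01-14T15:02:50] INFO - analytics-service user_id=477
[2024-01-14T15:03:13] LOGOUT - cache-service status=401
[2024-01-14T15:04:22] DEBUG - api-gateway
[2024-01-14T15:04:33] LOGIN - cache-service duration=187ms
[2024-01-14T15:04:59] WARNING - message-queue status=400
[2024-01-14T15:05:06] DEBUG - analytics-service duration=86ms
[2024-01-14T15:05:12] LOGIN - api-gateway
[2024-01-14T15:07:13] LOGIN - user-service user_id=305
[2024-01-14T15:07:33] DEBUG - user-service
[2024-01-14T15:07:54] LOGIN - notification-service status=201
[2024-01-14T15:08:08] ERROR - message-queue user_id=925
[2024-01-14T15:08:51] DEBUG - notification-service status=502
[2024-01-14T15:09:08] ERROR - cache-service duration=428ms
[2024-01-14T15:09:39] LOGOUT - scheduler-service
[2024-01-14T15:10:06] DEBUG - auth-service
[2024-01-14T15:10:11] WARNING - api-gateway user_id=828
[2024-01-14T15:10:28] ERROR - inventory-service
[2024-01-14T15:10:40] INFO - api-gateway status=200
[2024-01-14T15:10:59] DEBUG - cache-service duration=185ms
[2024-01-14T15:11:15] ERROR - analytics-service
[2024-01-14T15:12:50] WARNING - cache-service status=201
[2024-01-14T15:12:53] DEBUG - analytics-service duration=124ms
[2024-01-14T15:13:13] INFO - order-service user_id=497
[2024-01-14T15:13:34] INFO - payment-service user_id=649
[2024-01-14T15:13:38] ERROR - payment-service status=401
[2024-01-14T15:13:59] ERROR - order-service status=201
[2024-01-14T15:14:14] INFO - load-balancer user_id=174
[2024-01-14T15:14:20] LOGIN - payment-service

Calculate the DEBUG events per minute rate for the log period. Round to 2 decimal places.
0.73

To calculate the rate:

1. Count total DEBUG events: 11
2. Total time period: 15 minutes
3. Rate = 11 / 15 = 0.73 events per minute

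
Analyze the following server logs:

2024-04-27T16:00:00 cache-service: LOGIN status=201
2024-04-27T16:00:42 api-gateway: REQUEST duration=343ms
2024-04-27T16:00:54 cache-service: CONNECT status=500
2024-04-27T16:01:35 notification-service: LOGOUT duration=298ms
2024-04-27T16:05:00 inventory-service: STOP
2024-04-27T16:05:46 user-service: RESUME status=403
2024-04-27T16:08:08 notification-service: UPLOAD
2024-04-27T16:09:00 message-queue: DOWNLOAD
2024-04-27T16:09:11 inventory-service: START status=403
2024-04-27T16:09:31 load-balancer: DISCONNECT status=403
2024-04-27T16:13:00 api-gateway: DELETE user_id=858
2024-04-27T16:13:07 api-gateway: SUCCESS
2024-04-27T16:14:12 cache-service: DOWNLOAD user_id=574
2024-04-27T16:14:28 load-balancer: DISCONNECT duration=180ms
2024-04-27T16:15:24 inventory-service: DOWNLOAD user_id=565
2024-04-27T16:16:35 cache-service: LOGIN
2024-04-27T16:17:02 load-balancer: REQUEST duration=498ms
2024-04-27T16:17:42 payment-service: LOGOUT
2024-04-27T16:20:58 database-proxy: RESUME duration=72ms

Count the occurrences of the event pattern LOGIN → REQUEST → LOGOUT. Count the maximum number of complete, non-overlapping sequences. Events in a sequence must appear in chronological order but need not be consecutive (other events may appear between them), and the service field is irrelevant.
2

To count sequences:

1. Look for pattern: LOGIN → REQUEST → LOGOUT
2. Greedily scan the log in chronological order, matching each sequence element in turn (ignoring service)
3. Each time the full pattern completes, increment the count and restart matching from the next event
4. Complete non-overlapping sequences found: 2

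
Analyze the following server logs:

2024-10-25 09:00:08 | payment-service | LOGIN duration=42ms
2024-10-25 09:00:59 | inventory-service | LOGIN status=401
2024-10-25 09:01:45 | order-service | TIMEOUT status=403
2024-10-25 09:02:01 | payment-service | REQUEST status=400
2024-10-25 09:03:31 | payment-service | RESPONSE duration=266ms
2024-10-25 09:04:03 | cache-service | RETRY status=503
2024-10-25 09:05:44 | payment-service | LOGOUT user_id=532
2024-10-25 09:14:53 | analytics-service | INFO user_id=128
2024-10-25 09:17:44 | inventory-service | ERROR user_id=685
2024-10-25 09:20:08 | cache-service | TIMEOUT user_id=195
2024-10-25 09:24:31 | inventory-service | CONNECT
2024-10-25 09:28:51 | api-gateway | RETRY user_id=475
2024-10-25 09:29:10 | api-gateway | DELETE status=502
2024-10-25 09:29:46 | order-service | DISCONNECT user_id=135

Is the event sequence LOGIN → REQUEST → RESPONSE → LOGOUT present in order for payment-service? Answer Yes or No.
Yes

To verify sequence order:

1. Find all events in sequence LOGIN → REQUEST → RESPONSE → LOGOUT for payment-service
2. Extract their timestamps
3. Check if timestamps are in ascending order
4. Result: Yes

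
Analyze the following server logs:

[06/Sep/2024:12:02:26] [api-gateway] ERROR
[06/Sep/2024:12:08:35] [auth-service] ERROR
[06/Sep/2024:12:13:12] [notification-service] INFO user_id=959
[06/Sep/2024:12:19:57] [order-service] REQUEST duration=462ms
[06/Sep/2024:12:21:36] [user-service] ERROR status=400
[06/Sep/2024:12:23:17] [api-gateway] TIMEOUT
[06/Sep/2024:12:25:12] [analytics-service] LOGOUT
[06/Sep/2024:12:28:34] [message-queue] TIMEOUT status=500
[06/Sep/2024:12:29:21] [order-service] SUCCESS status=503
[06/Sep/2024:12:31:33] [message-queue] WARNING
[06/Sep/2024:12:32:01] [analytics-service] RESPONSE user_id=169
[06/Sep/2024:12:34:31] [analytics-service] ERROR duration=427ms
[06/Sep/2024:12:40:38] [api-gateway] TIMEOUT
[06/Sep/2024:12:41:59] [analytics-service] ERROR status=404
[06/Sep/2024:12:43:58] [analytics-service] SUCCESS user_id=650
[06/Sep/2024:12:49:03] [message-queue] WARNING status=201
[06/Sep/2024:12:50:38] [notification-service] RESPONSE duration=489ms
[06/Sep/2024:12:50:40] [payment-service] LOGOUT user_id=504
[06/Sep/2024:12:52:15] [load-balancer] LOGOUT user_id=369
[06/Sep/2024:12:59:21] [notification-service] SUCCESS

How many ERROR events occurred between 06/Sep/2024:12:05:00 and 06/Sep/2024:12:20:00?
1

To count events in the time window:

1. Window boundaries: 06/Sep/2024:12:05:00 to 06/Sep/2024:12:20:00
2. Filter for ERROR events within this window
3. Count matching events: 1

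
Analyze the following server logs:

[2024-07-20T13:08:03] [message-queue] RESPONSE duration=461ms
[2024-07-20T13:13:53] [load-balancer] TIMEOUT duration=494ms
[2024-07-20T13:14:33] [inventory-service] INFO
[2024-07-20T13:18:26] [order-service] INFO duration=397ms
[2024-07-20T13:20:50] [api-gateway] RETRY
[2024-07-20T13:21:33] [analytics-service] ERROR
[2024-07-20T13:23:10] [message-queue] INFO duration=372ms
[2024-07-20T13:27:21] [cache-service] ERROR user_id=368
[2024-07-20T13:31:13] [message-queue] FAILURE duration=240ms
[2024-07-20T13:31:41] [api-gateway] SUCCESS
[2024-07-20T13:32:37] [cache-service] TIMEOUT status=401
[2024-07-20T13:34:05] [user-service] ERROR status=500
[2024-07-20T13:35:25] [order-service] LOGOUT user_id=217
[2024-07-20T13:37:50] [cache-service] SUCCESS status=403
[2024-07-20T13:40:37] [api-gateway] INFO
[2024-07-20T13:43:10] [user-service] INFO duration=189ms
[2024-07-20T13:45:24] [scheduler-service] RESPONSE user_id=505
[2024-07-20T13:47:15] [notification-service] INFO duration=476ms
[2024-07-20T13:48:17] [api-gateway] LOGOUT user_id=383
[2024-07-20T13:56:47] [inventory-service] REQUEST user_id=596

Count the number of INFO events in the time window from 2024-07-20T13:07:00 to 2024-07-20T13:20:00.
2

To count events in the time window:

1. Window boundaries: 2024-07-20T13:07:00 to 2024-07-20T13:20:00
2. Filter for INFO events within this window
3. Count matching events: 2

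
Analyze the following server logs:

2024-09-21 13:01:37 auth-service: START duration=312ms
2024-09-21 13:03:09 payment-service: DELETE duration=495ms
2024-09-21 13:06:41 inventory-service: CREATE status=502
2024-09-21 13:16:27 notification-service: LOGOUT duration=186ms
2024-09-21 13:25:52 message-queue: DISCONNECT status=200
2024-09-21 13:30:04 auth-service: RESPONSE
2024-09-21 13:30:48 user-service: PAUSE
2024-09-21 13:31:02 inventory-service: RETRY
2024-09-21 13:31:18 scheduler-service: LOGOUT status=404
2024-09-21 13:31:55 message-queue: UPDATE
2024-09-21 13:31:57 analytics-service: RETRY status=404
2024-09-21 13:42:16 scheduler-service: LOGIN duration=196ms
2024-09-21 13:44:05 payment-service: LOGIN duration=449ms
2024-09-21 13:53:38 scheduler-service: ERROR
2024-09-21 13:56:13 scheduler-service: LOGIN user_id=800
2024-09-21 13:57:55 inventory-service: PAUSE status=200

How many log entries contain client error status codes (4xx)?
2

To find matching entries:

1. Pattern to match: client error status codes (4xx)
2. Scan each log entry for the pattern
3. Count matches: 2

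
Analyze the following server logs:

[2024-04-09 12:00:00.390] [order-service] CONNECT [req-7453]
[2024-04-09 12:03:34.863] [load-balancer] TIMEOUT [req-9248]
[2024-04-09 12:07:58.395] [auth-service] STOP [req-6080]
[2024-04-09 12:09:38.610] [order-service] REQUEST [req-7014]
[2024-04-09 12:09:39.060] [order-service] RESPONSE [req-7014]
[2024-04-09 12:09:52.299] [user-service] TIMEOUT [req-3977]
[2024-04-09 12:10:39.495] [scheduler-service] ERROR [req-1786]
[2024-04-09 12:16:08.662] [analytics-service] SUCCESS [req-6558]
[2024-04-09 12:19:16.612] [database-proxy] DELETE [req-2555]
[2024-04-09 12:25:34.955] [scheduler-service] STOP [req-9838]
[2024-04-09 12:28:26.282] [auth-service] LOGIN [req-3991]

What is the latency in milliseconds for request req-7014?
450

To calculate latency:

1. Find REQUEST with id req-7014: 2024-04-09 12:09:38.610
2. Find RESPONSE with id req-7014: 2024-04-09 12:09:39.060
3. Latency: 2024-04-09 12:09:39.060 - 2024-04-09 12:09:38.610 = 450ms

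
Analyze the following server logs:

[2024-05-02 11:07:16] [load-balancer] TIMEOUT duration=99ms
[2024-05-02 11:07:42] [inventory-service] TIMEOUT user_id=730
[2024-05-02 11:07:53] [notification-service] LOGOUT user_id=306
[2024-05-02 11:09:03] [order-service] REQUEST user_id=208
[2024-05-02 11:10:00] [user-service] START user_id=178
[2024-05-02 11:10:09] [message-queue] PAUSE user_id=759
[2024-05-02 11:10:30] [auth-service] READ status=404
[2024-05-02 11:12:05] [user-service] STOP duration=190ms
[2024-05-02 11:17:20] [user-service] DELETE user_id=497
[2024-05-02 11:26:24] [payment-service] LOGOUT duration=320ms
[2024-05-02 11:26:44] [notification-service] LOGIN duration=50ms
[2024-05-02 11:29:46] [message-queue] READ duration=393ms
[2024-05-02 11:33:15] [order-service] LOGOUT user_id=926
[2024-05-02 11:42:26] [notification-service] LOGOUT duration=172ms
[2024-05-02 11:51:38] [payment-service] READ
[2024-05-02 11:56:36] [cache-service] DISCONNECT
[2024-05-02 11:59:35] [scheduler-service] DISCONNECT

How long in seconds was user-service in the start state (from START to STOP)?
125

To calculate state duration:

1. Find START event for user-service: 2024-05-02 11:10:00
2. Find STOP event for user-service: 2024-05-02 11:12:05
3. Calculate duration: 2024-05-02 11:12:05 - 2024-05-02 11:10:00 = 125 seconds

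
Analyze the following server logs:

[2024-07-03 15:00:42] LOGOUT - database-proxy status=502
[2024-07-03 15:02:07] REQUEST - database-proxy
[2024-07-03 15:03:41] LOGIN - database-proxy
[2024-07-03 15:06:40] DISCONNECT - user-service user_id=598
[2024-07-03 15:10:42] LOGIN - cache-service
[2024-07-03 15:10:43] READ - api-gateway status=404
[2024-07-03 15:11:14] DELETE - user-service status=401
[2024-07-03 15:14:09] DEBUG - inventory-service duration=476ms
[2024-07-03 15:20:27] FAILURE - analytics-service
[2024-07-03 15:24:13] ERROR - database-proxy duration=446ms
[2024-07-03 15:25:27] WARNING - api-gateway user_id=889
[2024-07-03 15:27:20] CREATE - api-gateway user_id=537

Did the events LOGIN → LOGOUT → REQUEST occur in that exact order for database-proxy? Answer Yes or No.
No

To verify sequence order:

1. Find all events in sequence LOGIN → LOGOUT → REQUEST for database-proxy
2. Extract their timestamps
3. Check if timestamps are in ascending order
4. Result: No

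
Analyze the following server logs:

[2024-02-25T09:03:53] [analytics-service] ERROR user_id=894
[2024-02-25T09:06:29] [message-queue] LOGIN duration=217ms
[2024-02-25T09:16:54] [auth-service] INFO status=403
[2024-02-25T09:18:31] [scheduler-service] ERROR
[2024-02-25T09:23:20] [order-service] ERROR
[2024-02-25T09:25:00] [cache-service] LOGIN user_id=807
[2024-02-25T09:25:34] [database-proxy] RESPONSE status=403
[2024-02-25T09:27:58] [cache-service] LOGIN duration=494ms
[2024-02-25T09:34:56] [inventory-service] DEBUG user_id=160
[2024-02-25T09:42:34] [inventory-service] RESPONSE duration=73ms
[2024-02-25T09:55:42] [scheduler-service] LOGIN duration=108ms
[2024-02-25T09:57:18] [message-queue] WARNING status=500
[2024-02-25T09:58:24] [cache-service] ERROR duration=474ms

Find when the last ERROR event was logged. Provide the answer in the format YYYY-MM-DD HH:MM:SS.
2024-02-25 09:58:24

To find the last event:

1. Filter for all ERROR events
2. Sort by timestamp
3. Select the last one
4. Timestamp: 2024-02-25 09:58:24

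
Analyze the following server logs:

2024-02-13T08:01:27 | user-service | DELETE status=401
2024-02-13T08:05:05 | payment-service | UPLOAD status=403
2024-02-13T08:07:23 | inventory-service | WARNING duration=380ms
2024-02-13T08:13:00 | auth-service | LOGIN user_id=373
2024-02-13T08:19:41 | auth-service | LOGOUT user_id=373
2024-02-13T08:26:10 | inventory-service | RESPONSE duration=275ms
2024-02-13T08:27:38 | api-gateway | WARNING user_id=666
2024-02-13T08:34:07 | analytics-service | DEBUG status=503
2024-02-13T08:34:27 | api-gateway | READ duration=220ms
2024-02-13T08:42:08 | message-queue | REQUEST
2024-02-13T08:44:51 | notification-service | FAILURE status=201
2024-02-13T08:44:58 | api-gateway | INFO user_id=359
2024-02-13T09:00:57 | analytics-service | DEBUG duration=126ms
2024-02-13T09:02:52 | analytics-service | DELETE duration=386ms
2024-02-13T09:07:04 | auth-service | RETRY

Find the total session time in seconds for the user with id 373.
401

To calculate session duration:

1. Find LOGIN event for user_id=373: 2024-02-13T08:13:00
2. Find LOGOUT event for user_id=373: 2024-02-13T08:19:41
3. Session duration: 2024-02-13T08:19:41 - 2024-02-13T08:13:00 = 401 seconds (6 minutes)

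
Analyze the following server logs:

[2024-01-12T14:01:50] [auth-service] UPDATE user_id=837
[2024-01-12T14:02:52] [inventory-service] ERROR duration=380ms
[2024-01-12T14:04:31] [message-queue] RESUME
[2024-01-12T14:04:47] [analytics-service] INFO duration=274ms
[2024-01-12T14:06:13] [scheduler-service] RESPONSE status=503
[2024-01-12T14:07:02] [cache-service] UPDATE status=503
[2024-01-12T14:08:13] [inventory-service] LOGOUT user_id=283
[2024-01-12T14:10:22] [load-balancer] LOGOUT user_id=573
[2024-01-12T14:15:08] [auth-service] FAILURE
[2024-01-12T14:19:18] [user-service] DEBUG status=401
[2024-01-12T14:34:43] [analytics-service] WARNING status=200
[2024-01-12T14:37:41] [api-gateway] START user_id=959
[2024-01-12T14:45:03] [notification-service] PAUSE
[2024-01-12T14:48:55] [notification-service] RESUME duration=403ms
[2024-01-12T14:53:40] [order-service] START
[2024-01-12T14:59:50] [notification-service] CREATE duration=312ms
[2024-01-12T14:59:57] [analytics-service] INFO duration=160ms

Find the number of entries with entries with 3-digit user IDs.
4

To find matching entries:

1. Pattern to match: entries with 3-digit user IDs
2. Scan each log entry for the pattern
3. Count matches: 4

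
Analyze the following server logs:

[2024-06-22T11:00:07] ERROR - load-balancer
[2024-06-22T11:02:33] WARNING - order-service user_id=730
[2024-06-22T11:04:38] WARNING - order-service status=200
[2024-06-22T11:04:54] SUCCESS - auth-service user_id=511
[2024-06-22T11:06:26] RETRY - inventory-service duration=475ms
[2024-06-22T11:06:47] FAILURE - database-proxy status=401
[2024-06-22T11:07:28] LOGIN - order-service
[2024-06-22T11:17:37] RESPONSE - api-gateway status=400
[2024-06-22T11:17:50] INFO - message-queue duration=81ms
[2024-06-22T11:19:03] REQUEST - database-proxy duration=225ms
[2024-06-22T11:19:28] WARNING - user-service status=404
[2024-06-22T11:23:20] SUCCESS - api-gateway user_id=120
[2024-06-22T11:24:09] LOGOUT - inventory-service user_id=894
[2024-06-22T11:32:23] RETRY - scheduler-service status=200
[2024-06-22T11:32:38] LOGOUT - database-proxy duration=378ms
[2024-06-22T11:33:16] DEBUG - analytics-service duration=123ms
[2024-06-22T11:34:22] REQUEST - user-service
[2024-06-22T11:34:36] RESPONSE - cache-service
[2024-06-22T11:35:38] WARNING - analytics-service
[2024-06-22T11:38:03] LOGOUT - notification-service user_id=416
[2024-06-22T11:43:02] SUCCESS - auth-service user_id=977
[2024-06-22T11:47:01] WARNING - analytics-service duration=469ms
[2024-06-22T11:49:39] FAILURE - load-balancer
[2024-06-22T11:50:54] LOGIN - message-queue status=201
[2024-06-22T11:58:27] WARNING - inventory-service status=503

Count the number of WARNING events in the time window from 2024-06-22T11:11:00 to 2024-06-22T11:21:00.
1

To count events in the time window:

1. Window boundaries: 2024-06-22T11:11:00 to 2024-06-22T11:21:00
2. Filter for WARNING events within this window
3. Count matching events: 1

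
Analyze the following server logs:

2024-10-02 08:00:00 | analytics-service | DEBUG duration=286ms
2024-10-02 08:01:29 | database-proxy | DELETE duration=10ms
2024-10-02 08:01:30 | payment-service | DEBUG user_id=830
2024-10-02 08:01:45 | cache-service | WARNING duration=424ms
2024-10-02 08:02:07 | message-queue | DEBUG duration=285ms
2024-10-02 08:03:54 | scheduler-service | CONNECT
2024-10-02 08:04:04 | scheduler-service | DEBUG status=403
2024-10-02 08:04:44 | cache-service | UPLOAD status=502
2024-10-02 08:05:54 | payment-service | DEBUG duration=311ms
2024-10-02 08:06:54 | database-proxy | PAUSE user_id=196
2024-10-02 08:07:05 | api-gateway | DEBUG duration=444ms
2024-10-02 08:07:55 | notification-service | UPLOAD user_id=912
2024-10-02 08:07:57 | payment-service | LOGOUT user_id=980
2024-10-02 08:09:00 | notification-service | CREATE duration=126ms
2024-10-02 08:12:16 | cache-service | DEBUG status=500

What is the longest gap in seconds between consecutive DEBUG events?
311

To find the longest gap:

1. Extract all DEBUG events in chronological order
2. Calculate time differences between consecutive events
3. Find the maximum difference
4. Longest gap: 311 seconds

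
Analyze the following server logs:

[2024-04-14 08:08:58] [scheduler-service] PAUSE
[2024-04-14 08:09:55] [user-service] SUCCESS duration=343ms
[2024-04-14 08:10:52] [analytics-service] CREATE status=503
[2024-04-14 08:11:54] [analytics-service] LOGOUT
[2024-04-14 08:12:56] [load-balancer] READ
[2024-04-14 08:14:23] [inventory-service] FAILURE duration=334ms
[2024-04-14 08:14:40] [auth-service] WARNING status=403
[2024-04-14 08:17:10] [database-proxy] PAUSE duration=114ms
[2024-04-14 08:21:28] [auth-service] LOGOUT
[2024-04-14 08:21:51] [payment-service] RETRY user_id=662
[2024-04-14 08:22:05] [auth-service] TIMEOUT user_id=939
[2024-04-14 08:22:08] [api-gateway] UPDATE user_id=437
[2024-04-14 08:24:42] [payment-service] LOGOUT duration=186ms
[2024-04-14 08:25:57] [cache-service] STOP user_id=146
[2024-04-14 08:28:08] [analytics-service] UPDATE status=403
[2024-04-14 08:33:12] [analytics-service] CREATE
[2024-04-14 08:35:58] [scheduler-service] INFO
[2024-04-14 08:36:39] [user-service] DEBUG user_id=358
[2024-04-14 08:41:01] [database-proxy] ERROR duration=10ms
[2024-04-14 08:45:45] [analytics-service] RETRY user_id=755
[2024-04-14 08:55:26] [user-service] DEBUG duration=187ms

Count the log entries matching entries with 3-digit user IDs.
6

To find matching entries:

1. Pattern to match: entries with 3-digit user IDs
2. Scan each log entry for the pattern
3. Count matches: 6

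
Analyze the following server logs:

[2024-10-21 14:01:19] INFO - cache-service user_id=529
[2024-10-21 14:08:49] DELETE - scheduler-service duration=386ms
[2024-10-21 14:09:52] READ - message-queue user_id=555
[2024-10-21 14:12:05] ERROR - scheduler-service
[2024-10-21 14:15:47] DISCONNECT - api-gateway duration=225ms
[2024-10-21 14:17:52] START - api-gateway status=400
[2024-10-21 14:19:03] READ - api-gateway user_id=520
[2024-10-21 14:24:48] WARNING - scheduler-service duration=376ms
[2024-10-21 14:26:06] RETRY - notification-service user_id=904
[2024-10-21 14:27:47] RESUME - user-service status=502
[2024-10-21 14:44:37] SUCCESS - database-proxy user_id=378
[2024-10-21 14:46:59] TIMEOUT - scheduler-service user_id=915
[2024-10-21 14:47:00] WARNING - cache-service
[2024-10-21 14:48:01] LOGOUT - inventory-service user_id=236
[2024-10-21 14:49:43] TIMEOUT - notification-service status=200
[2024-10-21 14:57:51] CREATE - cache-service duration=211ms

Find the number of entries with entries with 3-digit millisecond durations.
4

To find matching entries:

1. Pattern to match: entries with 3-digit millisecond durations
2. Scan each log entry for the pattern
3. Count matches: 4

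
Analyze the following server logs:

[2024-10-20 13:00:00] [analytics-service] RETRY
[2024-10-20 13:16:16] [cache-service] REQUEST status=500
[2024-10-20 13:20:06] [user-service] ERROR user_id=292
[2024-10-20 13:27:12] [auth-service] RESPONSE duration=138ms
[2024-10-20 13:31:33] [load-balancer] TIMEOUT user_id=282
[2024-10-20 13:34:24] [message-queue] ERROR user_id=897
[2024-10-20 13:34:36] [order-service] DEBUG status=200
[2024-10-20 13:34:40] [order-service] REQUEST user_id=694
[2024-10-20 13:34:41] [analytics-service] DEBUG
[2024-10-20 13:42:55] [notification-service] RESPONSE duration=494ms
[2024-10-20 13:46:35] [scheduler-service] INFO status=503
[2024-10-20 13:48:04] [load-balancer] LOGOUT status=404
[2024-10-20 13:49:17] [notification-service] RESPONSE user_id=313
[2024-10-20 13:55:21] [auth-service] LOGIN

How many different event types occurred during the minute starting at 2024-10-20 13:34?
3

To count unique event types:

1. Filter events in the minute starting at 2024-10-20 13:34
2. Extract event types from matching entries
3. Count unique types: 3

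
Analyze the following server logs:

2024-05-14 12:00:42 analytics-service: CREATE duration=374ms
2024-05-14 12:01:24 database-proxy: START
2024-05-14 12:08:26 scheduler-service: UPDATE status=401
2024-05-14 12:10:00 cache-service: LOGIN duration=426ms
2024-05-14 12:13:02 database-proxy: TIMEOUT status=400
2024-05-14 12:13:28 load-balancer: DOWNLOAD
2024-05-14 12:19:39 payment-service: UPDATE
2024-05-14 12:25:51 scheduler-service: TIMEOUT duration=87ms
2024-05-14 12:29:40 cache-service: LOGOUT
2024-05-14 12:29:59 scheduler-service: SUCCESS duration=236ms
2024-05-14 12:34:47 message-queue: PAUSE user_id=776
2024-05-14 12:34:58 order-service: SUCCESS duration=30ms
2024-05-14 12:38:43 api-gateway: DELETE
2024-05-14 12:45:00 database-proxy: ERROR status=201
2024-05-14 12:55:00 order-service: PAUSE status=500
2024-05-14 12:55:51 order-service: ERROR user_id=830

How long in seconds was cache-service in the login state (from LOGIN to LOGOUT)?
1180

To calculate state duration:

1. Find LOGIN event for cache-service: 2024-05-14 12:10:00
2. Find LOGOUT event for cache-service: 2024-05-14 12:29:40
3. Calculate duration: 2024-05-14 12:29:40 - 2024-05-14 12:10:00 = 1180 seconds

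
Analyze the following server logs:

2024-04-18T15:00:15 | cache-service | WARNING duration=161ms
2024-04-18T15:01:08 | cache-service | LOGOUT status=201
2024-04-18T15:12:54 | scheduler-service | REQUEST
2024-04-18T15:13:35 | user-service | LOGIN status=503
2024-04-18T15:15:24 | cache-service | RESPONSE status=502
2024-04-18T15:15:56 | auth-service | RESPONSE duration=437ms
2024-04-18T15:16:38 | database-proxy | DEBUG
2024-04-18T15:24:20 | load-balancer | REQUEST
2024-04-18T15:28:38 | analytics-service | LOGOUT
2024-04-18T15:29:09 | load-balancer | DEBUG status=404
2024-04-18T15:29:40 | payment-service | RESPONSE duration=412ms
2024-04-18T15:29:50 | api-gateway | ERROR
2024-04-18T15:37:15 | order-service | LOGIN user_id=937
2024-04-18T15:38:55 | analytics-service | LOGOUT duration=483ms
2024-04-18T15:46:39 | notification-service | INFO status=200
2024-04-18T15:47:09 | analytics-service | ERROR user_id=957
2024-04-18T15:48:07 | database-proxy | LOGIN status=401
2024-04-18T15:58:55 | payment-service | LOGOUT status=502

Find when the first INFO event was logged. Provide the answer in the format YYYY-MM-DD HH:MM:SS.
2024-04-18 15:46:39

To find the first event:

1. Filter for all INFO events
2. Sort by timestamp
3. Select the first one
4. Timestamp: 2024-04-18 15:46:39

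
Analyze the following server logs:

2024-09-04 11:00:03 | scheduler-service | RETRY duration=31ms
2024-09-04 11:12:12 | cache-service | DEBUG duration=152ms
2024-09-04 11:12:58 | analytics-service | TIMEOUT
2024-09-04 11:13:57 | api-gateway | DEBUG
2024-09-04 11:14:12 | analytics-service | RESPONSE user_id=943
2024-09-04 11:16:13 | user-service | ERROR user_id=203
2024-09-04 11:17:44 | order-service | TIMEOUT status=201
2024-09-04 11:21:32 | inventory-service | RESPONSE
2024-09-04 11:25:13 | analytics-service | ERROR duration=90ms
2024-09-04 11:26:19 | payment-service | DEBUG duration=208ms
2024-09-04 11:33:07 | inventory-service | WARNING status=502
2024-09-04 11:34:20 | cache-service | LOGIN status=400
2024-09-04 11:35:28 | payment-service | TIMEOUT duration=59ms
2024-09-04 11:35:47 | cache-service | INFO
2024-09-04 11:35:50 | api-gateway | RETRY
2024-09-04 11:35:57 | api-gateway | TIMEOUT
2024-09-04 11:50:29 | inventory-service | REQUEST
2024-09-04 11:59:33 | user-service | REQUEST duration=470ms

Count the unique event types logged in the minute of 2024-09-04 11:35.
3

To count unique event types:

1. Filter events in the minute starting at 2024-09-04 11:35
2. Extract event types from matching entries
3. Count unique types: 3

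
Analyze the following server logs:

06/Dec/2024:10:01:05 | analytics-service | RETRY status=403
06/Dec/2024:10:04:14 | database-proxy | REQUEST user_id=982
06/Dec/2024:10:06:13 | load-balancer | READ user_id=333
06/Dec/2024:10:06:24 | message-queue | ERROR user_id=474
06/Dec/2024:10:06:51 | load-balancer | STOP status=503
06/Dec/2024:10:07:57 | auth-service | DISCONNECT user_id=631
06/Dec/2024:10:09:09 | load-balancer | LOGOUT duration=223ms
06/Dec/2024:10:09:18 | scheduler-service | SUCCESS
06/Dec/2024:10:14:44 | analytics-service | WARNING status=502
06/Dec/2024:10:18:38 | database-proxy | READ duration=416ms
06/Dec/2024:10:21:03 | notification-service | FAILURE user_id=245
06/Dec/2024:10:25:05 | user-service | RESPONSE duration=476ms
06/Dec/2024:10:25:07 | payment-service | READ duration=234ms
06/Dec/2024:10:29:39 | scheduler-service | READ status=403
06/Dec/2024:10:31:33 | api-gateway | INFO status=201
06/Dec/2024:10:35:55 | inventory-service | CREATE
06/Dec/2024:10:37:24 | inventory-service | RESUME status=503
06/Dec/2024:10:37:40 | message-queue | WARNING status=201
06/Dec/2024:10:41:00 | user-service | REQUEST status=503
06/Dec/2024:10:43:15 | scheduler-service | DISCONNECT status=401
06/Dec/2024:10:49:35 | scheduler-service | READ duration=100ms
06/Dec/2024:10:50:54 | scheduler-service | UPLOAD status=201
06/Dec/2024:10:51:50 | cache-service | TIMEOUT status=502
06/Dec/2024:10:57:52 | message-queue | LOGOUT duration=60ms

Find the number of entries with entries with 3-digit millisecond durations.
5

To find matching entries:

1. Pattern to match: entries with 3-digit millisecond durations
2. Scan each log entry for the pattern
3. Count matches: 5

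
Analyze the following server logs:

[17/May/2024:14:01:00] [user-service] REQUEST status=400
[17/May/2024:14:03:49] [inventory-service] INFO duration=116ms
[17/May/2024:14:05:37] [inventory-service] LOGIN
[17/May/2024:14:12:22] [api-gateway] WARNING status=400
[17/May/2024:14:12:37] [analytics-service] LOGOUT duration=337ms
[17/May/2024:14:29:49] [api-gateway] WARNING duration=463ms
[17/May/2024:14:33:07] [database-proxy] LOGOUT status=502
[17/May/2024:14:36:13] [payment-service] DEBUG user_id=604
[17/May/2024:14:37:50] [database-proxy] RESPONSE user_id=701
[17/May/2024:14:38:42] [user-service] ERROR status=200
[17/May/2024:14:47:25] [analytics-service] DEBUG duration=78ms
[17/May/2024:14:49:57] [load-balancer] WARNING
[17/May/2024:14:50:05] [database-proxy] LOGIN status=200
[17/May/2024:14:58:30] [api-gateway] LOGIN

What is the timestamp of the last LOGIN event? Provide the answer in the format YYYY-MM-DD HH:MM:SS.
2024-05-17 14:58:30

To find the last event:

1. Filter for all LOGIN events
2. Sort by timestamp
3. Select the last one
4. Timestamp: 2024-05-17 14:58:30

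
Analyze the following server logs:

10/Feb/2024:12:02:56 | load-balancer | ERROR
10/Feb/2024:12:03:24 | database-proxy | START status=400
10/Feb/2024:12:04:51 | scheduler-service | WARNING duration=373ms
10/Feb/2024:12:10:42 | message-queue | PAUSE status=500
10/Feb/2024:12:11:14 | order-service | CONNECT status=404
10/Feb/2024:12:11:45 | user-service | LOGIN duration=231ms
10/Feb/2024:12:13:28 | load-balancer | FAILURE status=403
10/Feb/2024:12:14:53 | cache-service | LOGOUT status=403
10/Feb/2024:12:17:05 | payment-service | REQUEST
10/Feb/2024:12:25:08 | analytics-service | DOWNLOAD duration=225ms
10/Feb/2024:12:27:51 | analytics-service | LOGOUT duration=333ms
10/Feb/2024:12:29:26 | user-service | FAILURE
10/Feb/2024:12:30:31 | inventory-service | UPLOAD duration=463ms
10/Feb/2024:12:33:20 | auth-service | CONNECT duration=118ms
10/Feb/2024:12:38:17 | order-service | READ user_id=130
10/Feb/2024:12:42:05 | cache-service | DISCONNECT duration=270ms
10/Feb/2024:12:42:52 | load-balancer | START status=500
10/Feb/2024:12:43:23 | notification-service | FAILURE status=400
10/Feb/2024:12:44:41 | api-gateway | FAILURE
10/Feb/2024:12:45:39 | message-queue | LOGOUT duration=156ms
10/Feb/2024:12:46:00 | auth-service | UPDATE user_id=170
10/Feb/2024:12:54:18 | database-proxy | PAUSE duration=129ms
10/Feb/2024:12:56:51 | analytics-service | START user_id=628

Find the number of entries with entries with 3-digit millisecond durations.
9

To find matching entries:

1. Pattern to match: entries with 3-digit millisecond durations
2. Scan each log entry for the pattern
3. Count matches: 9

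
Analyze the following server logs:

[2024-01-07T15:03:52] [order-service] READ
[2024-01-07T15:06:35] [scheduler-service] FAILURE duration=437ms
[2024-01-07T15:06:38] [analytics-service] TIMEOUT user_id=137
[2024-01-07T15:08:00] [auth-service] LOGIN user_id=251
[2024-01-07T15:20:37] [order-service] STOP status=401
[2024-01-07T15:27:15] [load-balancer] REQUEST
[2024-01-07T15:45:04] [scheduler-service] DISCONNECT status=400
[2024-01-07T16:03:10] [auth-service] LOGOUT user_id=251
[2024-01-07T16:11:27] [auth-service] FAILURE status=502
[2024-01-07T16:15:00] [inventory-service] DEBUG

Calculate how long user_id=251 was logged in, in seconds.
3310

To calculate session duration:

1. Find LOGIN event for user_id=251: 2024-01-07T15:08:00
2. Find LOGOUT event for user_id=251: 2024-01-07T16:03:10
3. Session duration: 2024-01-07T16:03:10 - 2024-01-07T15:08:00 = 3310 seconds (55 minutes)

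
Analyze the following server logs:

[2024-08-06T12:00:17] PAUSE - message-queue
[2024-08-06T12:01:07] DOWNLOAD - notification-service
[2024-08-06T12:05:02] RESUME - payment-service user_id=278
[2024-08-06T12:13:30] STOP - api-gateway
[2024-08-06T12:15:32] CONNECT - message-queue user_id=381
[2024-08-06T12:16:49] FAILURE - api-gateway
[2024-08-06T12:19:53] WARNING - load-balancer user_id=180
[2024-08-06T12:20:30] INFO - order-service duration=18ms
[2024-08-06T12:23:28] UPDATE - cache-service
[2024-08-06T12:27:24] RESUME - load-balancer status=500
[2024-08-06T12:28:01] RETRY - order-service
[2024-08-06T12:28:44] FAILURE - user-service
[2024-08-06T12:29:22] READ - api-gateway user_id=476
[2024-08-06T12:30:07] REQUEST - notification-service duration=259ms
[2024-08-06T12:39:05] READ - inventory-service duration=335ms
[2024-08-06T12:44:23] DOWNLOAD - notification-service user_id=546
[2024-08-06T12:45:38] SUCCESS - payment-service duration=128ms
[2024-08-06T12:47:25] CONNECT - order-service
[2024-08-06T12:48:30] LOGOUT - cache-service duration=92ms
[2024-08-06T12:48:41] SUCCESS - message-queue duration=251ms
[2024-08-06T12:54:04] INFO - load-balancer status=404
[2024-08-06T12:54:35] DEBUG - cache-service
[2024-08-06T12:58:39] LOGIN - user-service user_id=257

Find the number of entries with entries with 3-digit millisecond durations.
4

To find matching entries:

1. Pattern to match: entries with 3-digit millisecond durations
2. Scan each log entry for the pattern
3. Count matches: 4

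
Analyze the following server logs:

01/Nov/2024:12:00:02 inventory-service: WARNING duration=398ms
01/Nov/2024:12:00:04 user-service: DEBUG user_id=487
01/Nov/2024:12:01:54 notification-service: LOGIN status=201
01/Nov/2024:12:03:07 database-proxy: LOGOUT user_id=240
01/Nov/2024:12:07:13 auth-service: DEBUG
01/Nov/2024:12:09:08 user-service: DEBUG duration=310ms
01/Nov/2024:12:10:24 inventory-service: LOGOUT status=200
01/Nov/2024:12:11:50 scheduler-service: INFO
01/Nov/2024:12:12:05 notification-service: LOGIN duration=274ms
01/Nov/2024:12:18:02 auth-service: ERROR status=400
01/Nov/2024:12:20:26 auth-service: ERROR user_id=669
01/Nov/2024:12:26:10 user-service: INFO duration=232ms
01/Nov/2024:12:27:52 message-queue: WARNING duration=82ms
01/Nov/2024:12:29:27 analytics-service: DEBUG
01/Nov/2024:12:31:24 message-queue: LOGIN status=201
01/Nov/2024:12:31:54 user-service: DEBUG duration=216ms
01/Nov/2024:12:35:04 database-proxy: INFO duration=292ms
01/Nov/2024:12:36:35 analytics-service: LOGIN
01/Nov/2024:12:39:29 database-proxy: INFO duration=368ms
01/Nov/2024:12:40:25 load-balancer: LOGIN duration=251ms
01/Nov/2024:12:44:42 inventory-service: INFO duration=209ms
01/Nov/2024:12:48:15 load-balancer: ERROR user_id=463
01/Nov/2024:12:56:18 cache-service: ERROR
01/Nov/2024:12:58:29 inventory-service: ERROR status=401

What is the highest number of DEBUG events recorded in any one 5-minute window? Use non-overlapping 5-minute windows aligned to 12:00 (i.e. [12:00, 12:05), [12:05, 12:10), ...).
2

To find the burst window:

1. Divide the log period into non-overlapping 5-minute windows starting at 12:00
2. Count DEBUG events in each window
3. Find the window with maximum count
4. Maximum events in a window: 2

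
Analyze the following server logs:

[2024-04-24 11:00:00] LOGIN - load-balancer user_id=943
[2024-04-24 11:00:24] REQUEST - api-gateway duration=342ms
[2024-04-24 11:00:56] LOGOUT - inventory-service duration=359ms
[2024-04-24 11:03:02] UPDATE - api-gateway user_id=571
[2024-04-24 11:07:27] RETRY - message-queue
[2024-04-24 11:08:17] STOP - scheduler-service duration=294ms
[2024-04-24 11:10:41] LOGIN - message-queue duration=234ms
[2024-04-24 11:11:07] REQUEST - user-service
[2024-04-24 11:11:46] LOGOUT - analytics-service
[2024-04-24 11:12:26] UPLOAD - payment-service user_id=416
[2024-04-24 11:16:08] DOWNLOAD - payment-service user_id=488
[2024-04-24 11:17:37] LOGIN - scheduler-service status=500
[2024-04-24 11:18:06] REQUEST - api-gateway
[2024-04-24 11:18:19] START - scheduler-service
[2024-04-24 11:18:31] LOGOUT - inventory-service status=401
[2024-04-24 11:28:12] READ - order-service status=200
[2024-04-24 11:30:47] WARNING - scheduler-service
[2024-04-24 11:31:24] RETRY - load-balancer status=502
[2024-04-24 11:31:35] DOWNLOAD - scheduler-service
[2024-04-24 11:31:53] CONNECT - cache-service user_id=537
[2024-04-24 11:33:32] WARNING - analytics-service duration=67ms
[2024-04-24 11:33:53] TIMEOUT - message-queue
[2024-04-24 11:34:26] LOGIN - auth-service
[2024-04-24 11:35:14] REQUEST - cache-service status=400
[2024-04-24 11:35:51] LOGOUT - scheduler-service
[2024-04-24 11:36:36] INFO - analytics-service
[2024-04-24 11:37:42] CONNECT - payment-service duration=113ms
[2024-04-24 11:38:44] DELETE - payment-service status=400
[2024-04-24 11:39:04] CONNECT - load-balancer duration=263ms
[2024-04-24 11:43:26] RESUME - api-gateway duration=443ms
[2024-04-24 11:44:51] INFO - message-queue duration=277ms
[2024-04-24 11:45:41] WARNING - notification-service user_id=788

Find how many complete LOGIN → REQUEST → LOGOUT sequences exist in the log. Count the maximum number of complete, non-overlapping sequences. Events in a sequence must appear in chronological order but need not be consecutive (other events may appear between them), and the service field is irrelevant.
4

To count sequences:

1. Look for pattern: LOGIN → REQUEST → LOGOUT
2. Greedily scan the log in chronological order, matching each sequence element in turn (ignoring service)
3. Each time the full pattern completes, increment the count and restart matching from the next event
4. Complete non-overlapping sequences found: 4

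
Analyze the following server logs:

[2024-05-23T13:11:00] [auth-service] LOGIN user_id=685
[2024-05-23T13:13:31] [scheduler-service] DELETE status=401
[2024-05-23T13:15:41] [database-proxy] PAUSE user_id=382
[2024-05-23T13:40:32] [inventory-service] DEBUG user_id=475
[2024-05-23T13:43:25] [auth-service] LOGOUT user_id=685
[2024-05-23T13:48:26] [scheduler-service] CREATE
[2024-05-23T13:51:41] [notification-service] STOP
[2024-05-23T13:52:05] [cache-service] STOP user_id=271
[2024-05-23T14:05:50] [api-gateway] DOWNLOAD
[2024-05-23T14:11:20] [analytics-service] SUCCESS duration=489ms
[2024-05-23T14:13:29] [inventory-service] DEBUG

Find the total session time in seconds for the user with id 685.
1945

To calculate session duration:

1. Find LOGIN event for user_id=685: 2024-05-23T13:11:00
2. Find LOGOUT event for user_id=685: 2024-05-23T13:43:25
3. Session duration: 2024-05-23T13:43:25 - 2024-05-23T13:11:00 = 1945 seconds (32 minutes)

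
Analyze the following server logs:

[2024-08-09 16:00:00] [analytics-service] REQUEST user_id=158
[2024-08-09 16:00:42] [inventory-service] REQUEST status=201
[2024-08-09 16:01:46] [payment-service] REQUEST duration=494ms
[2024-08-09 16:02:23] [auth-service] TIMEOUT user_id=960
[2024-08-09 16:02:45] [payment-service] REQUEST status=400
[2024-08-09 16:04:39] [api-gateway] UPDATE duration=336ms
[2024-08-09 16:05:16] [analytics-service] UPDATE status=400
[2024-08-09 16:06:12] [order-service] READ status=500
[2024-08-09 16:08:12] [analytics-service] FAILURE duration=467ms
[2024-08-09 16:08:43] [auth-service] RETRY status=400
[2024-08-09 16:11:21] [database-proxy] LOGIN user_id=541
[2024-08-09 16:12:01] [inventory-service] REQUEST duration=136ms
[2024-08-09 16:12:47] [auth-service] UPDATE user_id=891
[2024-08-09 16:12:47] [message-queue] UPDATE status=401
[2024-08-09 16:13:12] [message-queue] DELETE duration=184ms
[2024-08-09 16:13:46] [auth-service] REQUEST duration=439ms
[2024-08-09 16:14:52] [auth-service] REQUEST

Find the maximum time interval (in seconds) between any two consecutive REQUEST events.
556

To find the longest gap:

1. Extract all REQUEST events in chronological order
2. Calculate time differences between consecutive events
3. Find the maximum difference
4. Longest gap: 556 seconds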